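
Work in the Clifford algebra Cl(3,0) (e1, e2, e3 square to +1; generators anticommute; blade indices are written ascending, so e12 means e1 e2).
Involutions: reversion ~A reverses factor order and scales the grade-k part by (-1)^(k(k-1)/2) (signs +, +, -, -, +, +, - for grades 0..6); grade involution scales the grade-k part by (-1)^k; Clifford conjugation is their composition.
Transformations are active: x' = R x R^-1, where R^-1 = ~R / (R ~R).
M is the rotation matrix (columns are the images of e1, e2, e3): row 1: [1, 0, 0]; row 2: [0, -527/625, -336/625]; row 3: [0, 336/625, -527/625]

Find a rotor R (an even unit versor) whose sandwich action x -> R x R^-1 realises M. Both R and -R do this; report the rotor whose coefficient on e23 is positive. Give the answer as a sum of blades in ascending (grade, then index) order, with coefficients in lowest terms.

Method: write R = a + b12*e12 + b13*e13 + b23*e23 with a^2 + b12^2 + b13^2 + b23^2 = 1 (so R^-1 = ~R). Expanding the columns R e_j ~R gives tr M = 4a^2 - 1 and, from the antisymmetric part, M21 - M12 = -4a*b12, M13 - M31 = 4a*b13, M32 - M23 = -4a*b23.
Here tr M = -429/625, so a^2 = (1 + tr M)/4 = 49/625 and a = ±7/25. Taking a = 7/25: M21 - M12 = 0, M13 - M31 = 0, M32 - M23 = 672/625, giving b12 = 0, b13 = 0, b23 = -24/25, i.e. R = 7/25 - 24/25*e23.
Its e23 coefficient is negative, so report the other preimage -R.
Answer: -7/25 + 24/25*e23. Key observation: the double cover Spin(3) -> SO(3) sends R and -R to the same matrix (trace -429/625 here), so the stated sign of the e23 coefficient is what selects one sheet.


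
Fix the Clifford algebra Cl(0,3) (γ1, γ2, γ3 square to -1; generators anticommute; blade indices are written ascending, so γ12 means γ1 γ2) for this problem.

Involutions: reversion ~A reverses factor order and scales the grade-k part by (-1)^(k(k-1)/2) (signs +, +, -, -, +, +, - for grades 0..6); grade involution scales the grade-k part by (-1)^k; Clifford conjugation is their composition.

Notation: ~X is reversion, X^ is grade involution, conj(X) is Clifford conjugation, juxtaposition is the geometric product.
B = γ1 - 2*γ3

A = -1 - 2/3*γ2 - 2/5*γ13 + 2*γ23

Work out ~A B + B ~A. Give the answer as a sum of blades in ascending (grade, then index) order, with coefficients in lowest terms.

first term: -1/5*γ1 - 4*γ2 + 12/5*γ3 + 2/3*γ12 + 4/3*γ23 - 2*γ123
second term: -9/5*γ1 + 4*γ2 + 8/5*γ3 - 2/3*γ12 - 4/3*γ23 - 2*γ123
Answer: -2*γ1 + 4*γ3 - 4*γ123


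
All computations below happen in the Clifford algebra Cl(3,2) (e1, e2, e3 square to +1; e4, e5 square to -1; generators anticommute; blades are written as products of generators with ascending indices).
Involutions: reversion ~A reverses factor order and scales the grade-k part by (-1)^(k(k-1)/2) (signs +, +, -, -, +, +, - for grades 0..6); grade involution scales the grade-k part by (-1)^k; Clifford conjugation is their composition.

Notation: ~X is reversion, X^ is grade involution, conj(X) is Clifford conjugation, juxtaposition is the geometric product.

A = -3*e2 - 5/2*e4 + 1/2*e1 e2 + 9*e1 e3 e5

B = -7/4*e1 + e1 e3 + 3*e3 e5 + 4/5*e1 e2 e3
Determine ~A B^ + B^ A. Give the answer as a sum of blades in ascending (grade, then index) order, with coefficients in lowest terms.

first term: -27*e1 + 7/8*e2 - 2/5*e3 + 9*e5 + 21/4*e1 e2 - 12/5*e1 e3 + 35/8*e1 e4 + 1/2*e2 e3 - 36/5*e2 e5 - 63/4*e3 e5 + 3*e1 e2 e3 - 5/2*e1 e3 e4 - 9*e2 e3 e5 + 15/2*e3 e4 e5 - 2*e1 e2 e3 e4 - 3/2*e1 e2 e3 e5
second term: 27*e1 + 7/8*e2 + 2/5*e3 - 9*e5 - 21/4*e1 e2 - 12/5*e1 e3 - 35/8*e1 e4 + 1/2*e2 e3 - 36/5*e2 e5 + 63/4*e3 e5 + 3*e1 e2 e3 - 5/2*e1 e3 e4 - 9*e2 e3 e5 + 15/2*e3 e4 e5 + 2*e1 e2 e3 e4 + 3/2*e1 e2 e3 e5
Answer: 7/4*e2 - 24/5*e1 e3 + e2 e3 - 72/5*e2 e5 + 6*e1 e2 e3 - 5*e1 e3 e4 - 18*e2 e3 e5 + 15*e3 e4 e5


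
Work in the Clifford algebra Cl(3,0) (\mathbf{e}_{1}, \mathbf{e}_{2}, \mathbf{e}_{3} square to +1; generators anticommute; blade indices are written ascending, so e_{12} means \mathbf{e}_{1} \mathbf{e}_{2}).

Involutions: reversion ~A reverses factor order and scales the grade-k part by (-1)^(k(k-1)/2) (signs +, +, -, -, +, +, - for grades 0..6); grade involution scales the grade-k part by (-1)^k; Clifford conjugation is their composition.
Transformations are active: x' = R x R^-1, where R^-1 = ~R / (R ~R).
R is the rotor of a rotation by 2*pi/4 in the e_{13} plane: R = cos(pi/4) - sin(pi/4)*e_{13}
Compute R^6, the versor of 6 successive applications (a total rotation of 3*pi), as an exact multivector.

Rotor phase runs at HALF the rotation angle; powers of one rotor simply add phase, so after 6 steps in e_{13} the phase is 6*pi/4 = \frac{3 \pi}{2} and R^6 = cos(\frac{3 \pi}{2}) - sin(\frac{3 \pi}{2})*e_{13}.
cos(\frac{3 \pi}{2}) = 0 and sin(\frac{3 \pi}{2}) = -1, so R^6 = e_{13}. The net rotation is 1*pi (after discarding 1 full turn, each of which contributes a factor -1 to the rotor); the rotor keeps the half-angle phase exactly.
Answer: e_{13}


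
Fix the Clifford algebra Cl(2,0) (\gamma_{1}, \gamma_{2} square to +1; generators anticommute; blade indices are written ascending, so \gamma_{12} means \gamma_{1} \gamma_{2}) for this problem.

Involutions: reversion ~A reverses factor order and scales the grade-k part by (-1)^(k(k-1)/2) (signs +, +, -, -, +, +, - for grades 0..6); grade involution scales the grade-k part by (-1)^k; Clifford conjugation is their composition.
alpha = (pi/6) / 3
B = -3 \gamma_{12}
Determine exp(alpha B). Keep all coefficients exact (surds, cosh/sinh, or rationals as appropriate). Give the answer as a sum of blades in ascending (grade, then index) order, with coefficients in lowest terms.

B^2 = (-3)^2*(\gamma_{12})^2 = 9*(-1) = -9 (a basis 2-blade squares to minus the product of its generators' squares).
B^2 = -9 — the negative square puts this in the circular regime; l = 3, alpha*l = \frac{\pi}{6}, so exp(alpha B) = cos(\frac{\pi}{6}) + (sin(\frac{\pi}{6})/3)*B = \frac{\sqrt{3}}{2} + (\frac{1}{6})*B.
Answer: \frac{\sqrt{3}}{2} - \frac{1}{2} \gamma_{12}


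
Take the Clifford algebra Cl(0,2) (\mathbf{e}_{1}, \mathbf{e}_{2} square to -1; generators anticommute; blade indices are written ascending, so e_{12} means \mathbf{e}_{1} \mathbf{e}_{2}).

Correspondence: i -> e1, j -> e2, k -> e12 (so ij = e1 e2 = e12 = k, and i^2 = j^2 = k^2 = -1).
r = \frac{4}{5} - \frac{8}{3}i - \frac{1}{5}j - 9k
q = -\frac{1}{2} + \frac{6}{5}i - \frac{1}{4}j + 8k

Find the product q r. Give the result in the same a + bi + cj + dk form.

In blades: q = -\frac{1}{2} + \frac{6}{5} e_{1} - \frac{1}{4} e_{2} + 8 e_{12}, r = \frac{4}{5} - \frac{8}{3} e_{1} - \frac{1}{5} e_{2} - 9 e_{12}.
Distribute q over r term by term (generator squares from the signature, products reordered to ascending indices): (-\frac{1}{2})*r = -\frac{2}{5} + \frac{4}{3} e_{1} + \frac{1}{10} e_{2} + \frac{9}{2} e_{12}; (\frac{6}{5} e_{1})*r = \frac{16}{5} + \frac{24}{25} e_{1} + \frac{54}{5} e_{2} - \frac{6}{25} e_{12}; (-\frac{1}{4} e_{2})*r = -\frac{1}{20} + \frac{9}{4} e_{1} - \frac{1}{5} e_{2} - \frac{2}{3} e_{12}; (8 e_{12})*r = 72 + \frac{8}{5} e_{1} - \frac{64}{3} e_{2} + \frac{32}{5} e_{12}.
Sum: \frac{299}{4} + \frac{1843}{300} e_{1} - \frac{319}{30} e_{2} + \frac{1499}{150} e_{12}; translating back through the correspondence:
Answer: \frac{299}{4} + \frac{1843}{300}i - \frac{319}{30}j + \frac{1499}{150}k


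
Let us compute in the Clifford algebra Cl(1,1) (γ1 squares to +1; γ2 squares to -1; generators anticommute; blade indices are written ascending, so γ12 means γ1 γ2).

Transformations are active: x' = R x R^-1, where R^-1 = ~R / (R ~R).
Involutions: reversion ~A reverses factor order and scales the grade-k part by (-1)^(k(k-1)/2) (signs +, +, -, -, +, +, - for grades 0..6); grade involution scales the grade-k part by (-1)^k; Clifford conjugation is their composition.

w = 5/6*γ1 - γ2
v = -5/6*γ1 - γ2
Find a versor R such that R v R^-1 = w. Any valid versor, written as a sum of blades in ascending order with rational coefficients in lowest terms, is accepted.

Here q(v) = q(w) = -11/36; the classical choice R = v + w = -2*γ2 then realises v -> w under the sandwich.
Answer: -2*γ2


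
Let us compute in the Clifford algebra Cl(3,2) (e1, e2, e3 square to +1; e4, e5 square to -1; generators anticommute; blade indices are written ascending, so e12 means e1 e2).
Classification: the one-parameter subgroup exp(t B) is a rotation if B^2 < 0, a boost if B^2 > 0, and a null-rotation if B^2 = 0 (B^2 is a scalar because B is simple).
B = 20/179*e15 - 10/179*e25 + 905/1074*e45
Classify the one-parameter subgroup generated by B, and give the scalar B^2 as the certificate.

B^2 term by term: the squares give (20/179)^2*(e15)^2 + (-10/179)^2*(e25)^2 + (905/1074)^2*(e45)^2 = 400/32041*(+1) + 100/32041*(+1) + 819025/1153476*(-1) = -25/36 (each basis 2-blade squares to minus the product of its generators' squares); cross terms between blades sharing an index anticommute and cancel. So B^2 = -25/36.
Answer: rotation, certificate B^2 = -25/36. One invariant decides it: the square -25/36 survives every conjugation, and its sign is exactly the classification.


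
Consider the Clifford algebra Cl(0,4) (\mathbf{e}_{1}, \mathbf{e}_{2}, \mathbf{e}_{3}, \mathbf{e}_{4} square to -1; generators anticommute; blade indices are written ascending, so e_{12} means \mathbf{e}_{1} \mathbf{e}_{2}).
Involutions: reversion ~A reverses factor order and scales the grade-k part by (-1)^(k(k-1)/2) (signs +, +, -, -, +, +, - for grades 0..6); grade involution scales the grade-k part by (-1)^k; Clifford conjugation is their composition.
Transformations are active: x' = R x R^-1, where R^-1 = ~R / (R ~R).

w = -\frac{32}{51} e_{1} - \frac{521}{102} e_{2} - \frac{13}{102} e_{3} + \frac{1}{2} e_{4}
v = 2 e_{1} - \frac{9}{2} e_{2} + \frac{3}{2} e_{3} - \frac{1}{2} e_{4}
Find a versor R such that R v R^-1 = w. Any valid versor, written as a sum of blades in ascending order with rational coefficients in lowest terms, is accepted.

Key observation: q(v) = q(w) = -\frac{107}{4} (sandwiches preserve the norm), so R = v + w = \frac{70}{51} e_{1} - \frac{490}{51} e_{2} + \frac{70}{51} e_{3} works whenever it is invertible — the component of v along it is kept and (v - w)/2 reverses, sending v to w.
Answer: \frac{70}{51} e_{1} - \frac{490}{51} e_{2} + \frac{70}{51} e_{3}


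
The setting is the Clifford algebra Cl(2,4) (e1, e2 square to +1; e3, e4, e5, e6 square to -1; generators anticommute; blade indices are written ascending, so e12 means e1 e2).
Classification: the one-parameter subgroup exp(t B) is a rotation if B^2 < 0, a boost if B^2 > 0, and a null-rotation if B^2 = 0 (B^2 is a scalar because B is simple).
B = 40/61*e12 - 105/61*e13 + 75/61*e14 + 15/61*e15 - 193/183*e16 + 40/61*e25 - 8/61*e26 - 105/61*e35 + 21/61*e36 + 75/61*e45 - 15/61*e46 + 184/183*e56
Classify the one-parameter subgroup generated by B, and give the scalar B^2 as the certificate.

B^2 term by term: the squares give (40/61)^2*(e12)^2 + (-105/61)^2*(e13)^2 + (75/61)^2*(e14)^2 + (15/61)^2*(e15)^2 + (-193/183)^2*(e16)^2 + (40/61)^2*(e25)^2 + (-8/61)^2*(e26)^2 + (-105/61)^2*(e35)^2 + (21/61)^2*(e36)^2 + (75/61)^2*(e45)^2 + (-15/61)^2*(e46)^2 + (184/183)^2*(e56)^2 = 1600/3721*(-1) + 11025/3721*(+1) + 5625/3721*(+1) + 225/3721*(+1) + 37249/33489*(+1) + 1600/3721*(+1) + 64/3721*(+1) + 11025/3721*(-1) + 441/3721*(-1) + 5625/3721*(-1) + 225/3721*(-1) + 33856/33489*(-1) = 0 (each basis 2-blade squares to minus the product of its generators' squares); cross terms between blades sharing an index anticommute and cancel; the commuting (index-disjoint) pairs give grade-4 terms 2*c*c'*(blade product), which cancel blade by blade — e1235: -8400/3721 + 8400/3721 = 0; e1236: 1680/3721 - 1680/3721 = 0; e1245: 6000/3721 - 6000/3721 = 0; e1246: -1200/3721 + 1200/3721 = 0; e1256: 14720/11163 + 240/3721 - 15440/11163 = 0; e1345: -15750/3721 + 15750/3721 = 0; e1346: 3150/3721 - 3150/3721 = 0; e1356: -12880/3721 - 630/3721 + 13510/3721 = 0; e1456: 9200/3721 + 450/3721 - 9650/3721 = 0; e2356: -1680/3721 + 1680/3721 = 0; e2456: 1200/3721 - 1200/3721 = 0; e3456: -3150/3721 + 3150/3721 = 0 — confirming B is simple. So B^2 = 0.
Answer: null-rotation, certificate B^2 = 0. Certificate logic: 0 is a conjugation-invariant scalar, so its sign fixes rotation versus boost versus null-rotation outright.


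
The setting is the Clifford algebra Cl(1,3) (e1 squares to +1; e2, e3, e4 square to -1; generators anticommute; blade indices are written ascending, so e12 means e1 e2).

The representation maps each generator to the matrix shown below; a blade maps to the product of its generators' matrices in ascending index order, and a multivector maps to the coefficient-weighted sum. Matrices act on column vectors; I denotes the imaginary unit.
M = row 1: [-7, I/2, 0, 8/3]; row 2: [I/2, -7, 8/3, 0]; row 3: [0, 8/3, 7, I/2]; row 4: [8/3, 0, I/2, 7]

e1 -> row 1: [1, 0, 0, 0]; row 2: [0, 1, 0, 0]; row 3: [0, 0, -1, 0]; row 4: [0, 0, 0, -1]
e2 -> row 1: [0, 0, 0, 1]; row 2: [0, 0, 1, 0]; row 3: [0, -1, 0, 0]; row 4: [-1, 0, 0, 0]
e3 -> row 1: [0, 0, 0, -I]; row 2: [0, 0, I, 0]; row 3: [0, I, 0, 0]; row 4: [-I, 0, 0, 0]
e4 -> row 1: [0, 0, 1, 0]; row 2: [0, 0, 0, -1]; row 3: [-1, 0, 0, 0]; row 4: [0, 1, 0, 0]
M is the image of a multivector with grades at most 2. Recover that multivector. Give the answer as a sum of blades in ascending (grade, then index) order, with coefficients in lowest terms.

Method: the blade images are trace-orthogonal — tr(rho(e_A) rho(e_B)^-1) = 4 if A = B and 0 otherwise — and rho(e_A)^-1 = (e_A)^2 * rho(e_A) with (e_A)^2 = +1 or -1, so the coefficient of e_A in the preimage is (e_A)^2 * tr(M rho(e_A))/4.
Nonzero projections over blades of grade <= 2: e1: (e1)^2 = +1, tr(M rho(e1)) = -28, coefficient -7; e12: (e12)^2 = +1, tr(M rho(e12)) = 32/3, coefficient 8/3; e34: (e34)^2 = -1, tr(M rho(e34)) = 2, coefficient -1/2. Every other blade of grade <= 2 projects to 0.
Answer: -7*e1 + 8/3*e12 - 1/2*e34


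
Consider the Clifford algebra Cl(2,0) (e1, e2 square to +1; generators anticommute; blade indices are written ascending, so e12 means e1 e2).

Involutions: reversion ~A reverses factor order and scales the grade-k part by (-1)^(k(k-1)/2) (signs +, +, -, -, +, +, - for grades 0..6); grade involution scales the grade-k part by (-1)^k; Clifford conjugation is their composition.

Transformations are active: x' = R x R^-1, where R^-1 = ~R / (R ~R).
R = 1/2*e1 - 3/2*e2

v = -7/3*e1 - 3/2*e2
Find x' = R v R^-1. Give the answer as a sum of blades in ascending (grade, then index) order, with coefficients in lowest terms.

~R = 1/2*e1 - 3/2*e2, and R ~R = 5/2, so R^-1 = ~R / (5/2).
R v = 13/12 - 17/4*e12
Answer: 83/30*e1 + 1/5*e2


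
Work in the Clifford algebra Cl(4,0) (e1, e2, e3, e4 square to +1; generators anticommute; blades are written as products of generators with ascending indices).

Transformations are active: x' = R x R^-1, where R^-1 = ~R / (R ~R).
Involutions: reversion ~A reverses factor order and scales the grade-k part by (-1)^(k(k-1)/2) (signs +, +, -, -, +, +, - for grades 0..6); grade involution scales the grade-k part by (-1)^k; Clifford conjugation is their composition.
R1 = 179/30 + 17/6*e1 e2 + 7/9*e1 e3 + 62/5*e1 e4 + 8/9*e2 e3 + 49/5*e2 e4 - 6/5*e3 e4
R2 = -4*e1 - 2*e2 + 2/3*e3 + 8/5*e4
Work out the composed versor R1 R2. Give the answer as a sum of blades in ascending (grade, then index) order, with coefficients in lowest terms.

Distribute over the terms of R2 (each basis-blade product reordered to ascending indices, repeated generators contracted through their squares):
R1 (-4*e1) = -358/15*e1 + 34/3*e2 + 28/9*e3 + 248/5*e4 - 32/9*e1 e2 e3 - 196/5*e1 e2 e4 + 24/5*e1 e3 e4
R1 (-2*e2) = -17/3*e1 - 179/15*e2 + 16/9*e3 + 98/5*e4 + 14/9*e1 e2 e3 + 124/5*e1 e2 e4 + 12/5*e2 e3 e4
R1 (2/3*e3) = 14/27*e1 + 16/27*e2 + 179/45*e3 + 4/5*e4 + 17/9*e1 e2 e3 - 124/15*e1 e3 e4 - 98/15*e2 e3 e4
R1 (8/5*e4) = 496/25*e1 + 392/25*e2 - 48/25*e3 + 716/75*e4 + 68/15*e1 e2 e4 + 56/45*e1 e3 e4 + 64/45*e2 e3 e4
Summing the partial products and collecting blades:
Answer: -6193/675*e1 + 10579/675*e2 + 521/75*e3 + 5966/75*e4 - 1/9*e1 e2 e3 - 148/15*e1 e2 e4 - 20/9*e1 e3 e4 - 122/45*e2 e3 e4


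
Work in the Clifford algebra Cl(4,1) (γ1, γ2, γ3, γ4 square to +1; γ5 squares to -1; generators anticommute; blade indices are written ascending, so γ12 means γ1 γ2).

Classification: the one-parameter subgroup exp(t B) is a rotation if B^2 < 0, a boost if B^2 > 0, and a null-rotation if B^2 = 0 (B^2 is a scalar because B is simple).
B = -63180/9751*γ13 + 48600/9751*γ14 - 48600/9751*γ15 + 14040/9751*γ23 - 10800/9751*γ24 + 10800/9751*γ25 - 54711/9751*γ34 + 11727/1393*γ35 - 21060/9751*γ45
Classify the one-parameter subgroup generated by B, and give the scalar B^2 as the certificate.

B^2 term by term: the squares give (-63180/9751)^2*(γ13)^2 + (48600/9751)^2*(γ14)^2 + (-48600/9751)^2*(γ15)^2 + (14040/9751)^2*(γ23)^2 + (-10800/9751)^2*(γ24)^2 + (10800/9751)^2*(γ25)^2 + (-54711/9751)^2*(γ34)^2 + (11727/1393)^2*(γ35)^2 + (-21060/9751)^2*(γ45)^2 = 3991712400/95082001*(-1) + 2361960000/95082001*(-1) + 2361960000/95082001*(+1) + 197121600/95082001*(-1) + 116640000/95082001*(-1) + 116640000/95082001*(+1) + 2993293521/95082001*(-1) + 137522529/1940449*(+1) + 443523600/95082001*(+1) = 0 (each basis 2-blade squares to minus the product of its generators' squares); cross terms between blades sharing an index anticommute and cancel; the commuting (index-disjoint) pairs give grade-4 terms 2*c*c'*(blade product), which cancel blade by blade — γ1234: -1364688000/95082001 + 1364688000/95082001 = 0; γ1235: 1364688000/95082001 - 1364688000/95082001 = 0; γ1245: -1049760000/95082001 + 1049760000/95082001 = 0; γ1345: 2661141600/95082001 - 1139864400/13583143 + 5317909200/95082001 = 0; γ2345: -591364800/95082001 + 253303200/13583143 - 1181757600/95082001 = 0 — confirming B is simple. So B^2 = 0.
Answer: null-rotation, certificate B^2 = 0. Why this suffices: the scalar 0 survives any versor conjugation, so its sign alone determines the class however B is presented.


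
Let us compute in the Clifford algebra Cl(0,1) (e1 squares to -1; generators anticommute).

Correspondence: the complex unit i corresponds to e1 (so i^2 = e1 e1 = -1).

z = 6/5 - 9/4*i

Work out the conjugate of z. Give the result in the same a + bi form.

In blades: z = 6/5 - 9/4*e1.
Conjugation here is Clifford conjugation: the scalar is fixed and the grade-1 and grade-2 blades all flip sign, giving 6/5 + 9/4*e1; translating back:
Answer: 6/5 + 9/4*i


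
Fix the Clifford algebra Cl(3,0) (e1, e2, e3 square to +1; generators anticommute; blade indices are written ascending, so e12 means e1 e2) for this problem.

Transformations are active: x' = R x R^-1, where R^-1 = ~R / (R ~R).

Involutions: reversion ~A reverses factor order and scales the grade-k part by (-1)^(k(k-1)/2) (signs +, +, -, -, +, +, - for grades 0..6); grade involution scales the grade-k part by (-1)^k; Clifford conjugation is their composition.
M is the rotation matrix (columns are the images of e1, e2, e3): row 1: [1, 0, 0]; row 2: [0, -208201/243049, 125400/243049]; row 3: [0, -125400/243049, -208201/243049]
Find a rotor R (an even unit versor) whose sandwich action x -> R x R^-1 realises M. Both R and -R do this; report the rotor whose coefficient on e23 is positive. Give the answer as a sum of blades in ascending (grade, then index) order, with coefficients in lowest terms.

Method: write R = a + b12*e12 + b13*e13 + b23*e23 with a^2 + b12^2 + b13^2 + b23^2 = 1 (so R^-1 = ~R). Expanding the columns R e_j ~R gives tr M = 4a^2 - 1 and, from the antisymmetric part, M21 - M12 = -4a*b12, M13 - M31 = 4a*b13, M32 - M23 = -4a*b23.
Here tr M = -173353/243049, so a^2 = (1 + tr M)/4 = 17424/243049 and a = ±132/493. Taking a = 132/493: M21 - M12 = 0, M13 - M31 = 0, M32 - M23 = -250800/243049, giving b12 = 0, b13 = 0, b23 = 475/493, i.e. R = 132/493 + 475/493*e23.
Its e23 coefficient is already positive.
Answer: 132/493 + 475/493*e23. Sheet selection: the two-to-one cover makes ±R indistinguishable at the matrix level (trace -173353/243049), so uniqueness comes from the required sign on e23.


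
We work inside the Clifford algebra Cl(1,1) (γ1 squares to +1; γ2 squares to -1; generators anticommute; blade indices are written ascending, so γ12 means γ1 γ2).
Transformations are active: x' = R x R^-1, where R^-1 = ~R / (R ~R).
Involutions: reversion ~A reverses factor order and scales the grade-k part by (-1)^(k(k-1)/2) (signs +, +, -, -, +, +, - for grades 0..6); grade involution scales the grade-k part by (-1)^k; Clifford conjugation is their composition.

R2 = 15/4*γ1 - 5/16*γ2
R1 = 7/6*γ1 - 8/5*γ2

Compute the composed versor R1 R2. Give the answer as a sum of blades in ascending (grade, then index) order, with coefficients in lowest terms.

Distribute over the terms of R1 (each basis-blade product reordered to ascending indices, repeated generators contracted through their squares):
(7/6*γ1) R2 = 35/8 - 35/96*γ12
(-8/5*γ2) R2 = -1/2 + 6*γ12
Summing the partial products and collecting blades:
Answer: 31/8 + 541/96*γ12


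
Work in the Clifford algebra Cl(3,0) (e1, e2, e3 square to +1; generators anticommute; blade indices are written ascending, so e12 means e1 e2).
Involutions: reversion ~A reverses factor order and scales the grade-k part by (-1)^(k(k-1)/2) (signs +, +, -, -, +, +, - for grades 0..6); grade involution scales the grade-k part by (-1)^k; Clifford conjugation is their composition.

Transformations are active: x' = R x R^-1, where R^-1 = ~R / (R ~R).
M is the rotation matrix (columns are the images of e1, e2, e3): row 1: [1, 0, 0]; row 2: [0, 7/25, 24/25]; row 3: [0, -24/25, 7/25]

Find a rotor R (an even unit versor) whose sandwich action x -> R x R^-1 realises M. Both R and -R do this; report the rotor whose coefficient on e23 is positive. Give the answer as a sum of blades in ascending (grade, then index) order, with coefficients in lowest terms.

Method: write R = a + b12*e12 + b13*e13 + b23*e23 with a^2 + b12^2 + b13^2 + b23^2 = 1 (so R^-1 = ~R). Expanding the columns R e_j ~R gives tr M = 4a^2 - 1 and, from the antisymmetric part, M21 - M12 = -4a*b12, M13 - M31 = 4a*b13, M32 - M23 = -4a*b23.
Here tr M = 39/25, so a^2 = (1 + tr M)/4 = 16/25 and a = ±4/5. Taking a = 4/5: M21 - M12 = 0, M13 - M31 = 0, M32 - M23 = -48/25, giving b12 = 0, b13 = 0, b23 = 3/5, i.e. R = 4/5 + 3/5*e23.
Its e23 coefficient is already positive.
Answer: 4/5 + 3/5*e23. Why the constraint matters: R and -R act identically through the sandwich — M has trace 39/25 either way — so only the sign condition on e23 picks one of the two preimages.


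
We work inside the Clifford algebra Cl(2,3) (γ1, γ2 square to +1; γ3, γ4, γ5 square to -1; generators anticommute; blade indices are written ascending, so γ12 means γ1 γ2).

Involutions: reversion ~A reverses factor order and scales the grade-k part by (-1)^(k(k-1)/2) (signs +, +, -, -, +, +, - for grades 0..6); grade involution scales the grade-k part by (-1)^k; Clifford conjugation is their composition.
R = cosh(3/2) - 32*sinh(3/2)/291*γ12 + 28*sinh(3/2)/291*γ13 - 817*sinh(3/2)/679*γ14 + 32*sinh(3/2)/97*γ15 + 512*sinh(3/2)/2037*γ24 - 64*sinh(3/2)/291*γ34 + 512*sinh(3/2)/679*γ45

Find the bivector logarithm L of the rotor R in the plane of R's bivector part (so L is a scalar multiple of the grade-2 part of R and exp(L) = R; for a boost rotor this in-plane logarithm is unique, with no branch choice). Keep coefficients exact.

The scalar part of R is cosh(3/2), which fixes the rapidity magnitude through cosh (cosh is even, so it cannot fix the sign — the bivector part carries that); dividing the bivector part by sinh of the rapidity gives the plane, and L = rapidity * plane, where the joint sign ambiguity of (rapidity, plane) cancels in the product.
Concretely: cosh(rapidity) = cosh(3/2) gives rapidity = ±3/2, and since rapidity/sinh(rapidity) is even the sign is immaterial: L = (rapidity/sinh(rapidity)) * <R>_2 = (3/(2*sinh(3/2))) * <R>_2.
Answer: -16/97*γ12 + 14/97*γ13 - 2451/1358*γ14 + 48/97*γ15 + 256/679*γ24 - 32/97*γ34 + 768/679*γ45


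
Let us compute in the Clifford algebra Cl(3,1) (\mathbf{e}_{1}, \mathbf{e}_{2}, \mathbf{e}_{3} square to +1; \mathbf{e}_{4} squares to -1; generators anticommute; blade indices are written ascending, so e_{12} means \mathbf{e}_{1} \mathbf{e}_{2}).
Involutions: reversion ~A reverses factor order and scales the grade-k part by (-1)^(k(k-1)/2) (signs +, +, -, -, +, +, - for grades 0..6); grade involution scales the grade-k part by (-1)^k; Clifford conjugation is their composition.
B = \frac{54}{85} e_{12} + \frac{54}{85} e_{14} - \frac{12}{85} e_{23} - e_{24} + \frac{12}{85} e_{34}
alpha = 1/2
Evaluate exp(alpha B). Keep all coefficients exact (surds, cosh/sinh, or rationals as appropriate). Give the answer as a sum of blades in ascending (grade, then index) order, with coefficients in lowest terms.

B^2 term by term: the squares give (\frac{54}{85})^2*(e_{12})^2 + (\frac{54}{85})^2*(e_{14})^2 + (-\frac{12}{85})^2*(e_{23})^2 + (-1)^2*(e_{24})^2 + (\frac{12}{85})^2*(e_{34})^2 = \frac{2916}{7225}*(-1) + \frac{2916}{7225}*(+1) + \frac{144}{7225}*(-1) + 1*(+1) + \frac{144}{7225}*(+1) = 1 (each basis 2-blade squares to minus the product of its generators' squares); cross terms between blades sharing an index anticommute and cancel; the commuting (index-disjoint) pairs give grade-4 terms 2*c*c'*(blade product), which cancel blade by blade — e_{1234}: \frac{1296}{7225} - \frac{1296}{7225} = 0 — confirming B is simple. So B^2 = 1.
B^2 = 1 — the positive square puts this in the hyperbolic regime; l = 1, alpha*l = \frac{1}{2}, so exp(alpha B) = cosh(\frac{1}{2}) + (sinh(\frac{1}{2})/1)*B = \cosh{\left(\frac{1}{2} \right)} + (\sinh{\left(\frac{1}{2} \right)})*B.
Answer: \cosh{\left(\frac{1}{2} \right)} + \frac{54 \sinh{\left(\frac{1}{2} \right)}}{85} e_{12} + \frac{54 \sinh{\left(\frac{1}{2} \right)}}{85} e_{14} - \frac{12 \sinh{\left(\frac{1}{2} \right)}}{85} e_{23} - \sinh{\left(\frac{1}{2} \right)} e_{24} + \frac{12 \sinh{\left(\frac{1}{2} \right)}}{85} e_{34}


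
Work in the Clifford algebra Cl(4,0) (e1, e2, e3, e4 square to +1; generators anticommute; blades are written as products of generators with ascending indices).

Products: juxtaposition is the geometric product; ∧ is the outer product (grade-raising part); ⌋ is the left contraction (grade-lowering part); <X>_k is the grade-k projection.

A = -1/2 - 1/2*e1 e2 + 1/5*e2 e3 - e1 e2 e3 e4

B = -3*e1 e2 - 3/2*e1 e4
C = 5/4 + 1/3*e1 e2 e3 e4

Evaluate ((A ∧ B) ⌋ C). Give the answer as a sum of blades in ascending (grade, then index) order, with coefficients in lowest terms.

step 1: 3/2*e1 e2 + 3/4*e1 e4 - 3/10*e1 e2 e3 e4
step 2: -1/10 - 1/4*e2 e3 - 1/2*e3 e4
Answer: -1/10 - 1/4*e2 e3 - 1/2*e3 e4


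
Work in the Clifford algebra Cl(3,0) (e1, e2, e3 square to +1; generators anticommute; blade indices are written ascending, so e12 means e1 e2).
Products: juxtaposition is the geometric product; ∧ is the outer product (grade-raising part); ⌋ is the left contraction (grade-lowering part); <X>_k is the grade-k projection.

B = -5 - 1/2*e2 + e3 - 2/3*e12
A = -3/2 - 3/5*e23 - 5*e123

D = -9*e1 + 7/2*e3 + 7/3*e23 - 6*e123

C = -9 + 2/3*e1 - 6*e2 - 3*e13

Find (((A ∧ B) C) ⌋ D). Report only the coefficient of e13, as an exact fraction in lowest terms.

step 1: 15/2 + 3/4*e2 - 3/2*e3 + e12 + 3*e23 + 25*e123
step 2: -72 - 11/2*e1 - 1529/12*e2 + 63/2*e3 - 37/2*e12 + 257/2*e13 - 49/3*e23 - 883/4*e123
step 3: -40559/36 + 550*e1 - 1689/2*e2 - 23771/36*e3 - 189*e12 - 1529/2*e13 - 135*e23 + 432*e123
Answer: -1529/2


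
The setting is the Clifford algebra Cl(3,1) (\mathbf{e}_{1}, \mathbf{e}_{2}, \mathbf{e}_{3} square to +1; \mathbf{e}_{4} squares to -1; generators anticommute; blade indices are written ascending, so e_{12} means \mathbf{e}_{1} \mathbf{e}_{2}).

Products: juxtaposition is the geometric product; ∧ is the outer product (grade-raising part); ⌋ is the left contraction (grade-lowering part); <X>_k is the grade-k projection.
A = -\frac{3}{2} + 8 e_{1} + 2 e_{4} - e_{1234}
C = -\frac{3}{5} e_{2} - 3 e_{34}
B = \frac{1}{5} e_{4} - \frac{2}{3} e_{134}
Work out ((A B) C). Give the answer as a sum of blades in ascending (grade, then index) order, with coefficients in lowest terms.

step 1: -\frac{2}{5} - \frac{2}{3} e_{2} - \frac{3}{10} e_{4} + \frac{4}{3} e_{13} + \frac{8}{5} e_{14} - \frac{16}{3} e_{34} + \frac{1}{5} e_{123} + e_{134}
step 2: \frac{82}{5} - 3 e_{1} + \frac{6}{25} e_{2} + \frac{9}{10} e_{3} - \frac{117}{25} e_{13} - 4 e_{14} - \frac{9}{50} e_{24} + \frac{6}{5} e_{34} + \frac{4}{5} e_{123} + \frac{9}{25} e_{124} + \frac{26}{5} e_{234} - \frac{3}{5} e_{1234}
Answer: \frac{82}{5} - 3 e_{1} + \frac{6}{25} e_{2} + \frac{9}{10} e_{3} - \frac{117}{25} e_{13} - 4 e_{14} - \frac{9}{50} e_{24} + \frac{6}{5} e_{34} + \frac{4}{5} e_{123} + \frac{9}{25} e_{124} + \frac{26}{5} e_{234} - \frac{3}{5} e_{1234}


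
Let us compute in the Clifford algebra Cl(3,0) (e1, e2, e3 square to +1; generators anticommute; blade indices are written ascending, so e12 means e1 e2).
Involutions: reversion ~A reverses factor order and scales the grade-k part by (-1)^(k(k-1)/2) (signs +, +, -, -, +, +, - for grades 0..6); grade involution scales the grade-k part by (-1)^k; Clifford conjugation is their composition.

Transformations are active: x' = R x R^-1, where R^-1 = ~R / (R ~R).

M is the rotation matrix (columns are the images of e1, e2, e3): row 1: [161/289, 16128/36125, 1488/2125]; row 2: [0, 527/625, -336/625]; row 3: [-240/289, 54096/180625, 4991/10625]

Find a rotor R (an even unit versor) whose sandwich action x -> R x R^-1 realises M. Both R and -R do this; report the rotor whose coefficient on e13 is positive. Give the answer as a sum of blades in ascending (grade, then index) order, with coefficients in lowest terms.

Method: write R = a + b12*e12 + b13*e13 + b23*e23 with a^2 + b12^2 + b13^2 + b23^2 = 1 (so R^-1 = ~R). Expanding the columns R e_j ~R gives tr M = 4a^2 - 1 and, from the antisymmetric part, M21 - M12 = -4a*b12, M13 - M31 = 4a*b13, M32 - M23 = -4a*b23.
Here tr M = 13511/7225, so a^2 = (1 + tr M)/4 = 5184/7225 and a = ±72/85. Taking a = 72/85: M21 - M12 = -16128/36125, M13 - M31 = 55296/36125, M32 - M23 = 6048/7225, giving b12 = 56/425, b13 = 192/425, b23 = -21/85, i.e. R = 72/85 + 56/425*e12 + 192/425*e13 - 21/85*e23.
Its e13 coefficient is already positive.
Answer: 72/85 + 56/425*e12 + 192/425*e13 - 21/85*e23. Recall the cover is two-to-one: with M of trace 13511/7225, both preimages act alike, and the stated e13 sign chooses the sheet.


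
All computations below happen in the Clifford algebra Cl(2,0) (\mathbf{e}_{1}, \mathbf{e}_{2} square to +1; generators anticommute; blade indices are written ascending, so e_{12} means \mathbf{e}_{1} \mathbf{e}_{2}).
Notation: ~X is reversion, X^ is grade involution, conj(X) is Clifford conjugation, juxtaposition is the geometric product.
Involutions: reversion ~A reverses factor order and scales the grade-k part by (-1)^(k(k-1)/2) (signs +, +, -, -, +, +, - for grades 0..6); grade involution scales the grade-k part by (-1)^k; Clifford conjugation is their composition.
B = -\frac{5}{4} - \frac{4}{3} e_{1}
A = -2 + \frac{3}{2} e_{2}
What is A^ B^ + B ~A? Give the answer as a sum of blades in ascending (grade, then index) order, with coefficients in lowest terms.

first term: \frac{5}{2} - \frac{8}{3} e_{1} + \frac{15}{8} e_{2} + 2 e_{12}
second term: \frac{5}{2} + \frac{8}{3} e_{1} - \frac{15}{8} e_{2} - 2 e_{12}
Answer: 5


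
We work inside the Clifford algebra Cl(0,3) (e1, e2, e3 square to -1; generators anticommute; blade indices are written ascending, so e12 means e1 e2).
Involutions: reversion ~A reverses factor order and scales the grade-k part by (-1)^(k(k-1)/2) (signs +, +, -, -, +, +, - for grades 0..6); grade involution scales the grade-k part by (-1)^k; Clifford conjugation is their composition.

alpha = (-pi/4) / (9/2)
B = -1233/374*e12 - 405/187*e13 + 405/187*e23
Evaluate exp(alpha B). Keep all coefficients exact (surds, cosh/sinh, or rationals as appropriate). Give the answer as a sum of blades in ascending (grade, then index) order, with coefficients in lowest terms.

B^2 term by term: the squares give (-1233/374)^2*(e12)^2 + (-405/187)^2*(e13)^2 + (405/187)^2*(e23)^2 = 1520289/139876*(-1) + 164025/34969*(-1) + 164025/34969*(-1) = -81/4 (each basis 2-blade squares to minus the product of its generators' squares); cross terms between blades sharing an index anticommute and cancel. So B^2 = -81/4.
B^2 = -81/4 — a negative square means the series sums to a rotation: l = 9/2, alpha*l = -pi/4, so exp(alpha B) = cos(-pi/4) + (sin(-pi/4)/(9/2))*B = sqrt(2)/2 + (-sqrt(2)/9)*B.
Answer: sqrt(2)/2 + 137*sqrt(2)/374*e12 + 45*sqrt(2)/187*e13 - 45*sqrt(2)/187*e23


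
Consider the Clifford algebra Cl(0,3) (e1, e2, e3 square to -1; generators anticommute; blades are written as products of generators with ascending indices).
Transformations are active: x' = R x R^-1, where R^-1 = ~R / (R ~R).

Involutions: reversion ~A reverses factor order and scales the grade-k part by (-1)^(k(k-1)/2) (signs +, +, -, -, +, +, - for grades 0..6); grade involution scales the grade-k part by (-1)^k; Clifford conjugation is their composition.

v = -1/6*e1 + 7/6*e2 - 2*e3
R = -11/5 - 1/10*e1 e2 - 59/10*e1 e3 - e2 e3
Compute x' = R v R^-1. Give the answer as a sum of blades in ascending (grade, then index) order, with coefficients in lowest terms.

~R = -11/5 + 1/10*e1 e2 + 59/10*e1 e3 + e2 e3, and R ~R = 2033/50, so R^-1 = ~R / (2033/50).
R v = -679/60*e1 - 91/20*e2 + 253/60*e3 + 29/4*e1 e2 e3
Answer: 4207/4066*e1 + 8720/6099*e2 + 18395/12198*e3


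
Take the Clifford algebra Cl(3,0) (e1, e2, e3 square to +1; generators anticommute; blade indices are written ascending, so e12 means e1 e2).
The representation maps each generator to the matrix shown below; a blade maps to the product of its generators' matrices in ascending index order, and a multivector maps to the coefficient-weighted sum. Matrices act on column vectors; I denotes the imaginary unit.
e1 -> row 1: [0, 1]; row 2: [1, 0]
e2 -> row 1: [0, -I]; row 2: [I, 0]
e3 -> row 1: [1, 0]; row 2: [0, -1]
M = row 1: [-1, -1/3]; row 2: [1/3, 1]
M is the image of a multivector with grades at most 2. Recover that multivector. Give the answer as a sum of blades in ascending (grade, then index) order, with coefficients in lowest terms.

Method: 1, rho(e1), rho(e2), rho(e3) form a trace-orthogonal basis of the 2x2 complex matrices (tr(X Y) = 2 if X = Y, else 0), so M = m0*1 + m1*rho(e1) + m2*rho(e2) + m3*rho(e3) with m0 = tr(M)/2 = 0, m1 = tr(M rho(e1))/2 = 0, m2 = tr(M rho(e2))/2 = -I/3, m3 = tr(M rho(e3))/2 = -1.
Multiplying table entries, the bivector images are rho(e12) = I*rho(e3), rho(e13) = -I*rho(e2), rho(e23) = I*rho(e1); with real blade coefficients the real parts of m0..m3 are the coefficients of 1, e1, e2, e3 and the imaginary parts give the bivectors (e23: Im m1, e13: -Im m2, e12: Im m3).
Answer: -e3 + 1/3*e13


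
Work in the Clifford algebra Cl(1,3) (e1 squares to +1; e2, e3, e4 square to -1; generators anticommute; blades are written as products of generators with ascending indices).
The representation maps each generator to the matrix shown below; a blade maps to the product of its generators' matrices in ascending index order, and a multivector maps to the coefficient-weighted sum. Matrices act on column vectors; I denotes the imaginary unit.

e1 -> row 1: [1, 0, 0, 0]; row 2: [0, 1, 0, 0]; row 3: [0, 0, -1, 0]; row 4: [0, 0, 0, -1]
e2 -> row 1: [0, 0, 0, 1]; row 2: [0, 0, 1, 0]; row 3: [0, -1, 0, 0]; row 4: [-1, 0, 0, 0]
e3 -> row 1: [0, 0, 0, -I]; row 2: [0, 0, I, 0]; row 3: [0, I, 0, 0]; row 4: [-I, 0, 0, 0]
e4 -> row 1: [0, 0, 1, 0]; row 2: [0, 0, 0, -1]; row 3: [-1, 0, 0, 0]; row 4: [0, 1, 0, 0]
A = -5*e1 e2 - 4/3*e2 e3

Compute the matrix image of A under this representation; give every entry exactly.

Bivector images (products of the table entries): rho(e1 e2) = rho(e1)rho(e2) = row 1: [0, 0, 0, 1]; row 2: [0, 0, 1, 0]; row 3: [0, 1, 0, 0]; row 4: [1, 0, 0, 0]; rho(e2 e3) = rho(e2)rho(e3) = row 1: [-I, 0, 0, 0]; row 2: [0, I, 0, 0]; row 3: [0, 0, -I, 0]; row 4: [0, 0, 0, I].
M = (-5)*rho(e1 e2) + (-4/3)*rho(e2 e3), summed entrywise:
Answer: row 1: [4*I/3, 0, 0, -5]; row 2: [0, -4*I/3, -5, 0]; row 3: [0, -5, 4*I/3, 0]; row 4: [-5, 0, 0, -4*I/3]


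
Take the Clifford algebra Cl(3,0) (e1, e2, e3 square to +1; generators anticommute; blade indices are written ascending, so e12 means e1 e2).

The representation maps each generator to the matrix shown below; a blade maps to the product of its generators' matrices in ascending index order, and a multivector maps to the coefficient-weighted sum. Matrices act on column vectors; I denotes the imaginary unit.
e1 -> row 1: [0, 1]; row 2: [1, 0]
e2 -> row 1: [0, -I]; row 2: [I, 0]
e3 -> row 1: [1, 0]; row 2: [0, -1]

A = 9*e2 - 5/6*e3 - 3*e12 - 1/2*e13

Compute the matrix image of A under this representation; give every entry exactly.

Bivector images (products of the table entries): rho(e12) = rho(e1)rho(e2) = row 1: [I, 0]; row 2: [0, -I]; rho(e13) = rho(e1)rho(e3) = row 1: [0, -1]; row 2: [1, 0].
M = (9)*rho(e2) + (-5/6)*rho(e3) + (-3)*rho(e12) + (-1/2)*rho(e13), summed entrywise:
Answer: row 1: [-5/6 - 3*I, 1/2 - 9*I]; row 2: [-1/2 + 9*I, 5/6 + 3*I]


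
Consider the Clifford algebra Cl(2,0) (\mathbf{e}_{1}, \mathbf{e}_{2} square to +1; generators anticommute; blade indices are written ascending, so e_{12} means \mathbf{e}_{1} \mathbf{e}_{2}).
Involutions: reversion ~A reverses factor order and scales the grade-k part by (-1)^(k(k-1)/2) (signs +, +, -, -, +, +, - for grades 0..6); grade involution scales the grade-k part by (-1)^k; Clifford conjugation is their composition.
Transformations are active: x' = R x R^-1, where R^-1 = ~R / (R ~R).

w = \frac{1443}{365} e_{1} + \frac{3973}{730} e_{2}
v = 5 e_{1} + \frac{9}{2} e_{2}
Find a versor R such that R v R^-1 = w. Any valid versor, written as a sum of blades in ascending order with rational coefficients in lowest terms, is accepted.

Since q(v) = q(w) = \frac{181}{4}, the sum R = v + w = \frac{3268}{365} e_{1} + \frac{3629}{365} e_{2} does the job whenever invertible.
Answer: \frac{3268}{365} e_{1} + \frac{3629}{365} e_{2}


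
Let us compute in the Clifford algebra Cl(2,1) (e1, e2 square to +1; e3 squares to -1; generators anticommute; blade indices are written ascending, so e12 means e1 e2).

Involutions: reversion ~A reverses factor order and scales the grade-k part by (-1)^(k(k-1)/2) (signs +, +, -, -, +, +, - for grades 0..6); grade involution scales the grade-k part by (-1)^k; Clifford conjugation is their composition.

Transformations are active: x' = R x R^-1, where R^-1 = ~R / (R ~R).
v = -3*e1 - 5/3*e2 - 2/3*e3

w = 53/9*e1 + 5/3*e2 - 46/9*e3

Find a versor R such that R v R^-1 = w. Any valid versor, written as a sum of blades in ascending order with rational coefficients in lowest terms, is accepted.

Here q(v) = q(w) = 34/3; the classical choice R = v + w = 26/9*e1 - 52/9*e3 then realises v -> w under the sandwich.
Answer: 26/9*e1 - 52/9*e3


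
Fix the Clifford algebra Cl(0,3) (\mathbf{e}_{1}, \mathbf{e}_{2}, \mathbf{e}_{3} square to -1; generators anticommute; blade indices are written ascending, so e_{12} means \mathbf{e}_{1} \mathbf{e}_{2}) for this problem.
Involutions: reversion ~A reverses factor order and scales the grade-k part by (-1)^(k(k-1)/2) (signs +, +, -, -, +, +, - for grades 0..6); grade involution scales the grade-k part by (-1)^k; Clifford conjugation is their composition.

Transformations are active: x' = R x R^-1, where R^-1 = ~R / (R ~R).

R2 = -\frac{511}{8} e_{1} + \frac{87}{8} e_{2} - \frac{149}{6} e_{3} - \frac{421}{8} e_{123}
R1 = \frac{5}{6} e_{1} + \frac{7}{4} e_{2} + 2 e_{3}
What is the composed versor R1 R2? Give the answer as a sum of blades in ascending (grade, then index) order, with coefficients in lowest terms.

Distribute over the terms of R1 (each basis-blade product reordered to ascending indices, repeated generators contracted through their squares):
(\frac{5}{6} e_{1}) R2 = \frac{2555}{48} + \frac{145}{16} e_{12} - \frac{745}{36} e_{13} + \frac{2105}{48} e_{23}
(\frac{7}{4} e_{2}) R2 = -\frac{609}{32} + \frac{3577}{32} e_{12} - \frac{2947}{32} e_{13} - \frac{1043}{24} e_{23}
(2 e_{3}) R2 = \frac{149}{3} + \frac{421}{4} e_{12} + \frac{511}{4} e_{13} - \frac{87}{4} e_{23}
Summing the partial products and collecting blades:
Answer: \frac{8051}{96} + \frac{7235}{32} e_{12} + \frac{4309}{288} e_{13} - \frac{1025}{48} e_{23}
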